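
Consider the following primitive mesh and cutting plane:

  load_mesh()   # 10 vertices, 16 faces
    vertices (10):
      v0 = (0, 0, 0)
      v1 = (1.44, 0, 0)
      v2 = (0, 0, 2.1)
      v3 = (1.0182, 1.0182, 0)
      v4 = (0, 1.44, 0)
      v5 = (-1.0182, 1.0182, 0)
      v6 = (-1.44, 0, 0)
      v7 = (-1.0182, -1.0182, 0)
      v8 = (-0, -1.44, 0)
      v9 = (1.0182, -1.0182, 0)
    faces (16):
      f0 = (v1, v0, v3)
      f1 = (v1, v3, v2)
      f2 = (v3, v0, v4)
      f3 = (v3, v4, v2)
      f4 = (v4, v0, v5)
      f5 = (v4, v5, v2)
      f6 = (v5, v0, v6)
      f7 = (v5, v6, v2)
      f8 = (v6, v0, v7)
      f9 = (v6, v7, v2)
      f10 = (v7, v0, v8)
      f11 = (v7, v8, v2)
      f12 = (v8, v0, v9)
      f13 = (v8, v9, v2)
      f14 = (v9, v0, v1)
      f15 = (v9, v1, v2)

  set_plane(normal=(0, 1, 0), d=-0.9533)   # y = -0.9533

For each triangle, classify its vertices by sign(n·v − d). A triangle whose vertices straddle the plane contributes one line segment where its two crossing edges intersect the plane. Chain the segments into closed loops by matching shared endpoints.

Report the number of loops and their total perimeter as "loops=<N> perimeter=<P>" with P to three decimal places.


loops=1 perimeter=4.642

Straddling triangles (8 of 16):
  (v6,v0,v7) [++-] → (-0.9533, -0.9533, 0)–(-1.04509, -0.9533, 0)  len=0.0918
  (v6,v7,v2) [+-+] → (-1.04509, -0.9533, 0)–(-0.9533, -0.9533, 0.133854)  len=0.1623
  (v7,v0,v8) [-+-] → (-0.9533, -0.9533, 0)–(0, -0.9533, 0)  len=0.9533
  (v7,v8,v2) [--+] → (0, -0.9533, 0.709771)–(-0.9533, -0.9533, 0.133854)  len=1.1138
  (v8,v0,v9) [-+-] → (0, -0.9533, 0)–(0.9533, -0.9533, 0)  len=0.9533
  (v8,v9,v2) [--+] → (0.9533, -0.9533, 0.133854)–(0, -0.9533, 0.709771)  len=1.1138
  (v9,v0,v1) [-++] → (0.9533, -0.9533, 0)–(1.04509, -0.9533, 0)  len=0.0918
  (v9,v1,v2) [-++] → (1.04509, -0.9533, 0)–(0.9533, -0.9533, 0.133854)  len=0.1623

Chained into 1 loop(s):
  loop 1: 8 segments, perimeter = 4.6423
Total perimeter = 4.642


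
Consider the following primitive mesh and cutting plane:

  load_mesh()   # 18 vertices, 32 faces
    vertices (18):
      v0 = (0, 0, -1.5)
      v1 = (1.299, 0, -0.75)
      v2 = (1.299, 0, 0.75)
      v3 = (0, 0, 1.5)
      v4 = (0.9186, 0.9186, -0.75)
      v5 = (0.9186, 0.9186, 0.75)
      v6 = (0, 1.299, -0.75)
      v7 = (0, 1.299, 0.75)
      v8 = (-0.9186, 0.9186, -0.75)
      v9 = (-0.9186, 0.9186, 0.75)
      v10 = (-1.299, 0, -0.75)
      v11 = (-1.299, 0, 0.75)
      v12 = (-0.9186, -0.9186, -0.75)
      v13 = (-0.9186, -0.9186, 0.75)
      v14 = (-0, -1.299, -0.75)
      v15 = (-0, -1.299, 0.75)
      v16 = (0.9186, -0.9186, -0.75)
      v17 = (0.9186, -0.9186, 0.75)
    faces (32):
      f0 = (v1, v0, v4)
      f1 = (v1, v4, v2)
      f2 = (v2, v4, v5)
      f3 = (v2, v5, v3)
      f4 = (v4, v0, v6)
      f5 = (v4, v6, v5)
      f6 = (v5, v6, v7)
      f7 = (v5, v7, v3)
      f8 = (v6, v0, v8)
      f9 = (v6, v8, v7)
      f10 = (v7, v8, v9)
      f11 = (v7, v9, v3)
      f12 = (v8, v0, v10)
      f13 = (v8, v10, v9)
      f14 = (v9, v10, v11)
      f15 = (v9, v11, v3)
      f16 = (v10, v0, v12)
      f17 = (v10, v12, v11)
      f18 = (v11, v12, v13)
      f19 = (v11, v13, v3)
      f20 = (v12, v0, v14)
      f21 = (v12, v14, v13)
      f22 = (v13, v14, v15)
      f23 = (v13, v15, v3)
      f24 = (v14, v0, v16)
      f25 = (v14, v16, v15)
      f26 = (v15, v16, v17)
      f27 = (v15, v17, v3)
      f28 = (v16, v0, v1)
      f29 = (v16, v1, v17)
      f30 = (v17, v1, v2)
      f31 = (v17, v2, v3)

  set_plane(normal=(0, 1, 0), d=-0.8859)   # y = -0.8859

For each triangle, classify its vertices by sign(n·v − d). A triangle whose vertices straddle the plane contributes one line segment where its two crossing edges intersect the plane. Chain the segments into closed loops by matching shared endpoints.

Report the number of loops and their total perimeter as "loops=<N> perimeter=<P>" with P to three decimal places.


Straddling triangles (12 of 32):
  (v10,v0,v12) [++-] → (-0.8859, -0.8859, -0.776698)–(-0.932141, -0.8859, -0.75)  len=0.0534
  (v10,v12,v11) [+-+] → (-0.932141, -0.8859, -0.75)–(-0.932141, -0.8859, -0.696604)  len=0.0534
  (v11,v12,v13) [+--] → (-0.932141, -0.8859, -0.696604)–(-0.932141, -0.8859, 0.75)  len=1.4466
  (v11,v13,v3) [+-+] → (-0.932141, -0.8859, 0.75)–(-0.8859, -0.8859, 0.776698)  len=0.0534
  (v12,v0,v14) [-+-] → (-0.8859, -0.8859, -0.776698)–(0, -0.8859, -0.98851)  len=0.9109
  (v13,v15,v3) [--+] → (0, -0.8859, 0.98851)–(-0.8859, -0.8859, 0.776698)  len=0.9109
  (v14,v0,v16) [-+-] → (0, -0.8859, -0.98851)–(0.8859, -0.8859, -0.776698)  len=0.9109
  (v15,v17,v3) [--+] → (0.8859, -0.8859, 0.776698)–(0, -0.8859, 0.98851)  len=0.9109
  (v16,v0,v1) [-++] → (0.8859, -0.8859, -0.776698)–(0.932141, -0.8859, -0.75)  len=0.0534
  (v16,v1,v17) [-+-] → (0.932141, -0.8859, -0.75)–(0.932141, -0.8859, 0.696604)  len=1.4466
  (v17,v1,v2) [-++] → (0.932141, -0.8859, 0.696604)–(0.932141, -0.8859, 0.75)  len=0.0534
  (v17,v2,v3) [-++] → (0.932141, -0.8859, 0.75)–(0.8859, -0.8859, 0.776698)  len=0.0534

Chained into 1 loop(s):
  loop 1: 12 segments, perimeter = 6.8571
Total perimeter = 6.857

loops=1 perimeter=6.857


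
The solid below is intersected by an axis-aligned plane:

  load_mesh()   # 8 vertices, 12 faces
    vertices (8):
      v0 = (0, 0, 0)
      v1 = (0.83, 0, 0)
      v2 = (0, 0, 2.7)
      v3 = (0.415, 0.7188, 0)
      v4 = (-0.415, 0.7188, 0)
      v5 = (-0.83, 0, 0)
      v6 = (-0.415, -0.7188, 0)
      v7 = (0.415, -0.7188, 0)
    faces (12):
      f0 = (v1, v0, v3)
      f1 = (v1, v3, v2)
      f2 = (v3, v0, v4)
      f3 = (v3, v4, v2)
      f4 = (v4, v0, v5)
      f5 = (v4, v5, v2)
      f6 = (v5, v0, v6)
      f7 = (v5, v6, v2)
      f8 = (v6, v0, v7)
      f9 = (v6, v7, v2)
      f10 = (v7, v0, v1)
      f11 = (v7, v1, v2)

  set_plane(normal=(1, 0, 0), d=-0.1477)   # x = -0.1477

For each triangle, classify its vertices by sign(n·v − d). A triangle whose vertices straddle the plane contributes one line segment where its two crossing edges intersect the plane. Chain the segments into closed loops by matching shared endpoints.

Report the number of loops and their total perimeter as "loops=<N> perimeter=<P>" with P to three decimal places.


Straddling triangles (8 of 12):
  (v3,v0,v4) [++-] → (-0.1477, 0.255824, 0)–(-0.1477, 0.7188, 0)  len=0.4630
  (v3,v4,v2) [+-+] → (-0.1477, 0.7188, 0)–(-0.1477, 0.255824, 1.73906)  len=1.7996
  (v4,v0,v5) [-+-] → (-0.1477, 0.255824, 0)–(-0.1477, 0, 0)  len=0.2558
  (v4,v5,v2) [--+] → (-0.1477, 0, 2.21953)–(-0.1477, 0.255824, 1.73906)  len=0.5443
  (v5,v0,v6) [-+-] → (-0.1477, 0, 0)–(-0.1477, -0.255824, 0)  len=0.2558
  (v5,v6,v2) [--+] → (-0.1477, -0.255824, 1.73906)–(-0.1477, 0, 2.21953)  len=0.5443
  (v6,v0,v7) [-++] → (-0.1477, -0.255824, 0)–(-0.1477, -0.7188, 0)  len=0.4630
  (v6,v7,v2) [-++] → (-0.1477, -0.7188, 0)–(-0.1477, -0.255824, 1.73906)  len=1.7996

Chained into 1 loop(s):
  loop 1: 8 segments, perimeter = 6.1255
Total perimeter = 6.126

loops=1 perimeter=6.126


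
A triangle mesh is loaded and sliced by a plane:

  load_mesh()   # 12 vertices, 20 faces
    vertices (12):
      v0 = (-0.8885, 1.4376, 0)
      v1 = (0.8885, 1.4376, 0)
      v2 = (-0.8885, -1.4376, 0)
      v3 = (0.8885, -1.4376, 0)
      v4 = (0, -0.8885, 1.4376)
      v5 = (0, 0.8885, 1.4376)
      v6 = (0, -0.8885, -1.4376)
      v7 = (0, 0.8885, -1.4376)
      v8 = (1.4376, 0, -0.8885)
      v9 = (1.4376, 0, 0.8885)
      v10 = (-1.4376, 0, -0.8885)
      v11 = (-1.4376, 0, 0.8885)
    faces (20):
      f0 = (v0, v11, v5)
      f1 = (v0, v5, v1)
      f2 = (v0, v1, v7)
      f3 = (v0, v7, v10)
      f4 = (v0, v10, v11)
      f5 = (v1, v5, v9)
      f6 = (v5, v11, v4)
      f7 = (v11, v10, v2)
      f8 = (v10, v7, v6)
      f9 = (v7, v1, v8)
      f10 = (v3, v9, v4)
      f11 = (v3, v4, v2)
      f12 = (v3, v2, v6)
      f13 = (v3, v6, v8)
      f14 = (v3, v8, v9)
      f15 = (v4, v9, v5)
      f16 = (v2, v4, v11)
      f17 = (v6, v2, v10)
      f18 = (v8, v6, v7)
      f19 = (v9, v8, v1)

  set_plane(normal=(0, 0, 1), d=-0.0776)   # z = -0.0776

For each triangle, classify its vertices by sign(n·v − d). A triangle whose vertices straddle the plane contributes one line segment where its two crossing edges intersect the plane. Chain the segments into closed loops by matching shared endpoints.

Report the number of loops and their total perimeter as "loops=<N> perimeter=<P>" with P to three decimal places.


Straddling triangles (10 of 20):
  (v0,v1,v7) [++-] → (0.84054, 1.40796, -0.0776)–(-0.84054, 1.40796, -0.0776)  len=1.6811
  (v0,v7,v10) [+--] → (-0.84054, 1.40796, -0.0776)–(-0.936457, 1.31204, -0.0776)  len=0.1356
  (v0,v10,v11) [+-+] → (-0.936457, 1.31204, -0.0776)–(-1.4376, 0, -0.0776)  len=1.4045
  (v11,v10,v2) [+-+] → (-1.4376, 0, -0.0776)–(-0.936457, -1.31204, -0.0776)  len=1.4045
  (v7,v1,v8) [-+-] → (0.84054, 1.40796, -0.0776)–(0.936457, 1.31204, -0.0776)  len=0.1356
  (v3,v2,v6) [++-] → (-0.84054, -1.40796, -0.0776)–(0.84054, -1.40796, -0.0776)  len=1.6811
  (v3,v6,v8) [+--] → (0.84054, -1.40796, -0.0776)–(0.936457, -1.31204, -0.0776)  len=0.1356
  (v3,v8,v9) [+-+] → (0.936457, -1.31204, -0.0776)–(1.4376, 0, -0.0776)  len=1.4045
  (v6,v2,v10) [-+-] → (-0.84054, -1.40796, -0.0776)–(-0.936457, -1.31204, -0.0776)  len=0.1356
  (v9,v8,v1) [+-+] → (1.4376, 0, -0.0776)–(0.936457, 1.31204, -0.0776)  len=1.4045

Chained into 1 loop(s):
  loop 1: 10 segments, perimeter = 9.5227
Total perimeter = 9.523

loops=1 perimeter=9.523


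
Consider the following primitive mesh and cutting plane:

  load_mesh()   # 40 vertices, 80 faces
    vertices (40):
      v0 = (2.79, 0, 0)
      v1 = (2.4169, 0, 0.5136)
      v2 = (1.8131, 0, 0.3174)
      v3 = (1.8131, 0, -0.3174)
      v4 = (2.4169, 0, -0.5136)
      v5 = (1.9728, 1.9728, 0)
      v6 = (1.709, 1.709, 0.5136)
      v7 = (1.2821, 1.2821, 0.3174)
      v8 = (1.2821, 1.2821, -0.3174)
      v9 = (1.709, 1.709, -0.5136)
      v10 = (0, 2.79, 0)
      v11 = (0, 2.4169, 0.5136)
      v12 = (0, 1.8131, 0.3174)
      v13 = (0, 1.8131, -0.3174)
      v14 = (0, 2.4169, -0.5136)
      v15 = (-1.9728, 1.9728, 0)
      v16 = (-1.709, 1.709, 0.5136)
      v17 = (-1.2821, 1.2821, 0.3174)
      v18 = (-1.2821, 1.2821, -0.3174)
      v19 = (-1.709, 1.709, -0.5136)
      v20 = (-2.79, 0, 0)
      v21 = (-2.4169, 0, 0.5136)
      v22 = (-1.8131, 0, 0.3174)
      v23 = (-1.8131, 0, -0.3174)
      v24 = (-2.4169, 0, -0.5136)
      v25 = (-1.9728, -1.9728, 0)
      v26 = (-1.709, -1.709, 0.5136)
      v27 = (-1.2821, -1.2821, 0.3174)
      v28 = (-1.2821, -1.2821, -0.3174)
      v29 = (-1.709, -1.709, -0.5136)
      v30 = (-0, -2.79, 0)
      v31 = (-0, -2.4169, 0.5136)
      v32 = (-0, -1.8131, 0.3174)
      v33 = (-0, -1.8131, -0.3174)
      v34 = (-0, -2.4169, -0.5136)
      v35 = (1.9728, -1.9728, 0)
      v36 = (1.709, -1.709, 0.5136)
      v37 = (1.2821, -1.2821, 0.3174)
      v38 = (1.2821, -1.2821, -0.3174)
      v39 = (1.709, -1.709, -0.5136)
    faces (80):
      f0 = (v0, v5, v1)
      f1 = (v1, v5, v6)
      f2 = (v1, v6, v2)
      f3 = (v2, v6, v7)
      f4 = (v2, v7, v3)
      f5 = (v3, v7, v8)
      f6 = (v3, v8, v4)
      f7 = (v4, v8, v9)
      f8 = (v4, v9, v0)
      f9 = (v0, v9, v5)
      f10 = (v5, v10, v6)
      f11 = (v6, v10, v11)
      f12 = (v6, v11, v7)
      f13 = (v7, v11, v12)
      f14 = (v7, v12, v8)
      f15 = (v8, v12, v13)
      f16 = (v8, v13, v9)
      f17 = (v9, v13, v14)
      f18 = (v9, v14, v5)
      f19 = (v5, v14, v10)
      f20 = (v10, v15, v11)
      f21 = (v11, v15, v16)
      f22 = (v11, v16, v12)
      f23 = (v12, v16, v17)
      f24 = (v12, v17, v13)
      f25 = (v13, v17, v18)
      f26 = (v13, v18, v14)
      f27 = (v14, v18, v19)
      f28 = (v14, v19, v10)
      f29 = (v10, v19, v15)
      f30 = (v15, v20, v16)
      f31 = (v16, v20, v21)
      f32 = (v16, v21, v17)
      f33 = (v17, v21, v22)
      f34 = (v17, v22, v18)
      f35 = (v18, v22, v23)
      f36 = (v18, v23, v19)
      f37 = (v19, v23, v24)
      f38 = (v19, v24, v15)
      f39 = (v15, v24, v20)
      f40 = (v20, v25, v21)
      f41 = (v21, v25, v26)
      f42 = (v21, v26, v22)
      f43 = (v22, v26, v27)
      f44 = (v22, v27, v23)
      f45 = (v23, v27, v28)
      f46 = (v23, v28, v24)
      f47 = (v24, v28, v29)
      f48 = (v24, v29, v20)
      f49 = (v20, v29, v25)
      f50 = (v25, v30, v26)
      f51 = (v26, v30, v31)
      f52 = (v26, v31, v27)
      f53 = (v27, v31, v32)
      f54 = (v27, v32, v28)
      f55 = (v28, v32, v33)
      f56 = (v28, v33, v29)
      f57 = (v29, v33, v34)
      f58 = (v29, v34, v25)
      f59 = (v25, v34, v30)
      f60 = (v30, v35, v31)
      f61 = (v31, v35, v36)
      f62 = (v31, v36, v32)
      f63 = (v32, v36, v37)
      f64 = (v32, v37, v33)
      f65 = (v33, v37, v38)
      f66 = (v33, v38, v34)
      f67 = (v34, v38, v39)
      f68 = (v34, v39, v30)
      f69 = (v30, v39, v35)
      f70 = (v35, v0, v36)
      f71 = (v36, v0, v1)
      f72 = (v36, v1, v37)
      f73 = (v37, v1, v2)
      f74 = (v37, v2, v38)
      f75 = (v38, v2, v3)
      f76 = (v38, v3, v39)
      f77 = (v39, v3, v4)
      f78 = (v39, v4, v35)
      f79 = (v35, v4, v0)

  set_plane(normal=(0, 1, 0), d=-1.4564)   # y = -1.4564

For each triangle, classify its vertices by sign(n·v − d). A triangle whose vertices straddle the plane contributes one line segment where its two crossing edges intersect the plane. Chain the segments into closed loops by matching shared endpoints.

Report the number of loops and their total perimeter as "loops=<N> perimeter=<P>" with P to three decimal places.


loops=2 perimeter=7.713

Straddling triangles (24 of 80):
  (v20,v25,v21) [+-+] → (-2.18671, -1.4564, 0)–(-2.08905, -1.4564, 0.13444)  len=0.1662
  (v21,v25,v26) [+--] → (-2.08905, -1.4564, 0.13444)–(-1.81363, -1.4564, 0.5136)  len=0.4686
  (v21,v26,v22) [+-+] → (-1.81363, -1.4564, 0.5136)–(-1.72439, -1.4564, 0.484601)  len=0.0938
  (v22,v26,v27) [+-+] → (-1.72439, -1.4564, 0.484601)–(-1.4564, -1.4564, 0.397507)  len=0.2818
  (v24,v28,v29) [++-] → (-1.4564, -1.4564, -0.397507)–(-1.81363, -1.4564, -0.5136)  len=0.3756
  (v24,v29,v20) [+-+] → (-1.81363, -1.4564, -0.5136)–(-1.86878, -1.4564, -0.437687)  len=0.0938
  (v20,v29,v25) [+--] → (-1.86878, -1.4564, -0.437687)–(-2.18671, -1.4564, 0)  len=0.5410
  (v26,v31,v27) [--+] → (-1.08518, -1.4564, 0.347535)–(-1.4564, -1.4564, 0.397507)  len=0.3746
  (v27,v31,v32) [+--] → (-1.08518, -1.4564, 0.347535)–(-0.861252, -1.4564, 0.3174)  len=0.2259
  (v27,v32,v28) [+-+] → (-0.861252, -1.4564, 0.3174)–(-0.861252, -1.4564, -0.109028)  len=0.4264
  (v28,v32,v33) [+--] → (-0.861252, -1.4564, -0.109028)–(-0.861252, -1.4564, -0.3174)  len=0.2084
  (v28,v33,v29) [+--] → (-0.861252, -1.4564, -0.3174)–(-1.4564, -1.4564, -0.397507)  len=0.6005
  (v32,v36,v37) [--+] → (1.4564, -1.4564, 0.397507)–(0.861252, -1.4564, 0.3174)  len=0.6005
  (v32,v37,v33) [-+-] → (0.861252, -1.4564, 0.3174)–(0.861252, -1.4564, 0.109028)  len=0.2084
  (v33,v37,v38) [-++] → (0.861252, -1.4564, 0.109028)–(0.861252, -1.4564, -0.3174)  len=0.4264
  (v33,v38,v34) [-+-] → (0.861252, -1.4564, -0.3174)–(1.08518, -1.4564, -0.347535)  len=0.2259
  (v34,v38,v39) [-+-] → (1.08518, -1.4564, -0.347535)–(1.4564, -1.4564, -0.397507)  len=0.3746
  (v35,v0,v36) [-+-] → (2.18671, -1.4564, 0)–(1.86878, -1.4564, 0.437687)  len=0.5410
  (v36,v0,v1) [-++] → (1.86878, -1.4564, 0.437687)–(1.81363, -1.4564, 0.5136)  len=0.0938
  (v36,v1,v37) [-++] → (1.81363, -1.4564, 0.5136)–(1.4564, -1.4564, 0.397507)  len=0.3756
  (v38,v3,v39) [++-] → (1.72439, -1.4564, -0.484601)–(1.4564, -1.4564, -0.397507)  len=0.2818
  (v39,v3,v4) [-++] → (1.72439, -1.4564, -0.484601)–(1.81363, -1.4564, -0.5136)  len=0.0938
  (v39,v4,v35) [-+-] → (1.81363, -1.4564, -0.5136)–(2.08905, -1.4564, -0.13444)  len=0.4686
  (v35,v4,v0) [-++] → (2.08905, -1.4564, -0.13444)–(2.18671, -1.4564, 0)  len=0.1662

Chained into 2 loop(s):
  loop 1: 12 segments, perimeter = 3.8567
  loop 2: 12 segments, perimeter = 3.8567
Total perimeter = 7.713


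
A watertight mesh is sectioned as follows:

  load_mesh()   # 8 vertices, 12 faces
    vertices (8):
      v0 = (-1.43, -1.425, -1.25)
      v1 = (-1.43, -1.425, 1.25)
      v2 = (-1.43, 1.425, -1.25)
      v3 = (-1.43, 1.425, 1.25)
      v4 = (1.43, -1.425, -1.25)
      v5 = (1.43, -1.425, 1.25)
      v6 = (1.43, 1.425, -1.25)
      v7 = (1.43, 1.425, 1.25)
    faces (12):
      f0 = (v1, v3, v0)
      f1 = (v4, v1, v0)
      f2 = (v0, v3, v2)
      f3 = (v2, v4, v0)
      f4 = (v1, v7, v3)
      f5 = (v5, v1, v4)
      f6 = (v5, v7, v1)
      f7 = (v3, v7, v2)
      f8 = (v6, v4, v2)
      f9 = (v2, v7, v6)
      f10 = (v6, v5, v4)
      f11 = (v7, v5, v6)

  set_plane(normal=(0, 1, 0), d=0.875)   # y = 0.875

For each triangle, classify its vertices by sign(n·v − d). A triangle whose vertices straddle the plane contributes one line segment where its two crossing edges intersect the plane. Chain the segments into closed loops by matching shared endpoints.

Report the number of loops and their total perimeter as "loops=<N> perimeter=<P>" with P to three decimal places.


loops=1 perimeter=10.720

Straddling triangles (8 of 12):
  (v1,v3,v0) [-+-] → (-1.43, 0.875, 1.25)–(-1.43, 0.875, 0.767544)  len=0.4825
  (v0,v3,v2) [-++] → (-1.43, 0.875, 0.767544)–(-1.43, 0.875, -1.25)  len=2.0175
  (v2,v4,v0) [+--] → (-0.87807, 0.875, -1.25)–(-1.43, 0.875, -1.25)  len=0.5519
  (v1,v7,v3) [-++] → (0.87807, 0.875, 1.25)–(-1.43, 0.875, 1.25)  len=2.3081
  (v5,v7,v1) [-+-] → (1.43, 0.875, 1.25)–(0.87807, 0.875, 1.25)  len=0.5519
  (v6,v4,v2) [+-+] → (1.43, 0.875, -1.25)–(-0.87807, 0.875, -1.25)  len=2.3081
  (v6,v5,v4) [+--] → (1.43, 0.875, -0.767544)–(1.43, 0.875, -1.25)  len=0.4825
  (v7,v5,v6) [+-+] → (1.43, 0.875, 1.25)–(1.43, 0.875, -0.767544)  len=2.0175

Chained into 1 loop(s):
  loop 1: 8 segments, perimeter = 10.7200
Total perimeter = 10.720


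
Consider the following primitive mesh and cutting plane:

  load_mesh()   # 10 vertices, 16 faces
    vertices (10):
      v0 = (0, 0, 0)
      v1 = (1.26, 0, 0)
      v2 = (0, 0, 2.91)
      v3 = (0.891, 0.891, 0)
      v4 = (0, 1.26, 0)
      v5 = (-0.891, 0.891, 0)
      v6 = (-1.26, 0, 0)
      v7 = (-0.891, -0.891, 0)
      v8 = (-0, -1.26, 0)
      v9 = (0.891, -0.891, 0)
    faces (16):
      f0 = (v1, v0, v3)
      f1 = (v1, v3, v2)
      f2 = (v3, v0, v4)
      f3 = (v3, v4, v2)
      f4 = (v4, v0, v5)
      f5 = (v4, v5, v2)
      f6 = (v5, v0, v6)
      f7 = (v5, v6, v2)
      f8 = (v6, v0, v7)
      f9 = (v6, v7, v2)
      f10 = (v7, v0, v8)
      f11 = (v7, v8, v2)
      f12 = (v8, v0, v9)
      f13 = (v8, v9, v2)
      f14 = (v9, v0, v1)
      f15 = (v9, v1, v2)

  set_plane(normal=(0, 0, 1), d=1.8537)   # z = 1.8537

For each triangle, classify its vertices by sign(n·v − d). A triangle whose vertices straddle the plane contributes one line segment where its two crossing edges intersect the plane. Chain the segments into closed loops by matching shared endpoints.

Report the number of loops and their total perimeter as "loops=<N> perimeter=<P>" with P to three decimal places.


Straddling triangles (8 of 16):
  (v1,v3,v2) [--+] → (0.323424, 0.323424, 1.8537)–(0.457367, 0, 1.8537)  len=0.3501
  (v3,v4,v2) [--+] → (0, 0.457367, 1.8537)–(0.323424, 0.323424, 1.8537)  len=0.3501
  (v4,v5,v2) [--+] → (-0.323424, 0.323424, 1.8537)–(0, 0.457367, 1.8537)  len=0.3501
  (v5,v6,v2) [--+] → (-0.457367, 0, 1.8537)–(-0.323424, 0.323424, 1.8537)  len=0.3501
  (v6,v7,v2) [--+] → (-0.323424, -0.323424, 1.8537)–(-0.457367, 0, 1.8537)  len=0.3501
  (v7,v8,v2) [--+] → (0, -0.457367, 1.8537)–(-0.323424, -0.323424, 1.8537)  len=0.3501
  (v8,v9,v2) [--+] → (0.323424, -0.323424, 1.8537)–(0, -0.457367, 1.8537)  len=0.3501
  (v9,v1,v2) [--+] → (0.457367, 0, 1.8537)–(0.323424, -0.323424, 1.8537)  len=0.3501

Chained into 1 loop(s):
  loop 1: 8 segments, perimeter = 2.8005
Total perimeter = 2.800

loops=1 perimeter=2.800


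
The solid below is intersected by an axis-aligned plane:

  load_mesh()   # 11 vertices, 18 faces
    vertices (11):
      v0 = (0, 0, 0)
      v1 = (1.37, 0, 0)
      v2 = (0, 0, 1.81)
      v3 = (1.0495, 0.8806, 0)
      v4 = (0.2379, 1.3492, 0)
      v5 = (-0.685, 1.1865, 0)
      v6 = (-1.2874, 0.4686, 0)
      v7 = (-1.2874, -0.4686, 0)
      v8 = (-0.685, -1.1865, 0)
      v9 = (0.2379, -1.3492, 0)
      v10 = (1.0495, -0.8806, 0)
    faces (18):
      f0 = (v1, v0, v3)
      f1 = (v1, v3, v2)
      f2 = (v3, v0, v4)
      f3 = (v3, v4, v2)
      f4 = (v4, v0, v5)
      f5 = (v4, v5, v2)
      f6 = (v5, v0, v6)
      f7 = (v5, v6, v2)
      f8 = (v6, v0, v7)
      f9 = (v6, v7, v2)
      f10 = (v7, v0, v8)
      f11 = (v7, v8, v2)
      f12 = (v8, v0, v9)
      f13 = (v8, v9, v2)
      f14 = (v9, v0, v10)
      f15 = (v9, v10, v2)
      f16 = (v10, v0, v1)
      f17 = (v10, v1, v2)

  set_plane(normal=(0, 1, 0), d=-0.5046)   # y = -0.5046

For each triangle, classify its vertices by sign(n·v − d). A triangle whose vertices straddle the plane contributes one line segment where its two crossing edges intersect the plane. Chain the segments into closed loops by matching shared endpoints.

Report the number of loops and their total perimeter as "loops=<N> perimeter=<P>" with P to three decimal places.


Straddling triangles (8 of 18):
  (v7,v0,v8) [++-] → (-0.29132, -0.5046, 0)–(-1.25719, -0.5046, 0)  len=0.9659
  (v7,v8,v2) [+-+] → (-1.25719, -0.5046, 0)–(-0.29132, -0.5046, 1.04024)  len=1.4195
  (v8,v0,v9) [-+-] → (-0.29132, -0.5046, 0)–(0.0889745, -0.5046, 0)  len=0.3803
  (v8,v9,v2) [--+] → (0.0889745, -0.5046, 1.13306)–(-0.29132, -0.5046, 1.04024)  len=0.3915
  (v9,v0,v10) [-+-] → (0.0889745, -0.5046, 0)–(0.601383, -0.5046, 0)  len=0.5124
  (v9,v10,v2) [--+] → (0.601383, -0.5046, 0.772837)–(0.0889745, -0.5046, 1.13306)  len=0.6264
  (v10,v0,v1) [-++] → (0.601383, -0.5046, 0)–(1.18635, -0.5046, 0)  len=0.5850
  (v10,v1,v2) [-++] → (1.18635, -0.5046, 0)–(0.601383, -0.5046, 0.772837)  len=0.9693

Chained into 1 loop(s):
  loop 1: 8 segments, perimeter = 5.8501
Total perimeter = 5.850

loops=1 perimeter=5.850


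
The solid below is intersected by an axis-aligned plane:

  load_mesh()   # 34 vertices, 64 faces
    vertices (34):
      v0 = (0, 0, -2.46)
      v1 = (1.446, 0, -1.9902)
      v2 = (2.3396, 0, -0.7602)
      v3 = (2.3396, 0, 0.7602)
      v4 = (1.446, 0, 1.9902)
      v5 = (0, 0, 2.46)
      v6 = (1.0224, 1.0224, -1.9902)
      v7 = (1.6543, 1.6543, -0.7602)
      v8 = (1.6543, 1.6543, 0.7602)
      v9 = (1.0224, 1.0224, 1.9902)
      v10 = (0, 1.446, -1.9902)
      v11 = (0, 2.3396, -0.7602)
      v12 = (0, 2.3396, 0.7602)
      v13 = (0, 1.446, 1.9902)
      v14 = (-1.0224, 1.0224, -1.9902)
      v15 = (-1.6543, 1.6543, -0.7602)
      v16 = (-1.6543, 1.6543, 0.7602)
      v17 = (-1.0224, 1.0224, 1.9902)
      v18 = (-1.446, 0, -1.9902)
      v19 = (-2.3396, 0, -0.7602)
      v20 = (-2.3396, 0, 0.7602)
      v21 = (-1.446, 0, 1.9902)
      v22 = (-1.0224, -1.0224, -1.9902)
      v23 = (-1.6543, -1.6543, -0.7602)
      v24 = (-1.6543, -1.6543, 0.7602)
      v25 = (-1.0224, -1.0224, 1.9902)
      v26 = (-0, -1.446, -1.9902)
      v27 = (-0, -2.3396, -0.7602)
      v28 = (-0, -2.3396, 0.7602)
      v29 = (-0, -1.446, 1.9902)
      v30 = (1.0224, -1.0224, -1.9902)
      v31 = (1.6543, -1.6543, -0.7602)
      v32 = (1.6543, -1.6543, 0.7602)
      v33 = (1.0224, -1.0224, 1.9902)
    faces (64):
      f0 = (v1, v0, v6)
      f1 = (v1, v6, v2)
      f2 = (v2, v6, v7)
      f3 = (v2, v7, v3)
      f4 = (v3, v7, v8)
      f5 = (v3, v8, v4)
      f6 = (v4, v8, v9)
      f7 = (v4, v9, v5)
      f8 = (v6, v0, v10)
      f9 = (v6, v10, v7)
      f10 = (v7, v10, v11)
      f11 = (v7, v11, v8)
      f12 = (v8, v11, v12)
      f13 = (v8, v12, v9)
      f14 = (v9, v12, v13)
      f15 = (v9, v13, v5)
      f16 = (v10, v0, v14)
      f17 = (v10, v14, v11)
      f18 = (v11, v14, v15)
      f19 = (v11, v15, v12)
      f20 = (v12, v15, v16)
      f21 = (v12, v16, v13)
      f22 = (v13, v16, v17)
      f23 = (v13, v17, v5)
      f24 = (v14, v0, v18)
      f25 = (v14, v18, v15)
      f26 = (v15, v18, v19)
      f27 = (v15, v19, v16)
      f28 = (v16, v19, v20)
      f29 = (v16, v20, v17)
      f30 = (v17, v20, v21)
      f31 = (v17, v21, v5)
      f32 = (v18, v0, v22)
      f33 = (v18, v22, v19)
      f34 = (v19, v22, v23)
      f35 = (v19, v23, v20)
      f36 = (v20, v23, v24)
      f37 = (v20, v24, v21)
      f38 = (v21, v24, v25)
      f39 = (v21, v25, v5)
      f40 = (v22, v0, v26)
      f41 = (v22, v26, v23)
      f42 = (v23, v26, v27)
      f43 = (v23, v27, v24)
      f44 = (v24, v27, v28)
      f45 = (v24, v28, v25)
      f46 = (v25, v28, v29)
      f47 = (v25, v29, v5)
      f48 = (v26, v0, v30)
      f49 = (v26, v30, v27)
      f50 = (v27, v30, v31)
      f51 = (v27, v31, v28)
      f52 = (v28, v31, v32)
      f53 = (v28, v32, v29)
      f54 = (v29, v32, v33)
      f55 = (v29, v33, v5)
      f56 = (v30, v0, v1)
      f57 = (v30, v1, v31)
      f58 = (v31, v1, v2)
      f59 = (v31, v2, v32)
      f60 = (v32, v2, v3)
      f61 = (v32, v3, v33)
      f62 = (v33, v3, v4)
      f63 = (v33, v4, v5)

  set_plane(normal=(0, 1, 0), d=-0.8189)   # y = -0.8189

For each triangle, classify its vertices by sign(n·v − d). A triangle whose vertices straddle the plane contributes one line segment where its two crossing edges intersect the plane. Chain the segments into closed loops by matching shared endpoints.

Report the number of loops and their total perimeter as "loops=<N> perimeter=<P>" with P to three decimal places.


Straddling triangles (20 of 64):
  (v18,v0,v22) [++-] → (-0.8189, -0.8189, -2.08371)–(-1.10671, -0.8189, -1.9902)  len=0.3026
  (v18,v22,v19) [+-+] → (-1.10671, -0.8189, -1.9902)–(-1.28458, -0.8189, -1.74538)  len=0.3026
  (v19,v22,v23) [+--] → (-1.28458, -0.8189, -1.74538)–(-2.00037, -0.8189, -0.7602)  len=1.2178
  (v19,v23,v20) [+-+] → (-2.00037, -0.8189, -0.7602)–(-2.00037, -0.8189, 0.00758224)  len=0.7678
  (v20,v23,v24) [+--] → (-2.00037, -0.8189, 0.00758224)–(-2.00037, -0.8189, 0.7602)  len=0.7526
  (v20,v24,v21) [+-+] → (-2.00037, -0.8189, 0.7602)–(-1.54911, -0.8189, 1.38133)  len=0.7677
  (v21,v24,v25) [+--] → (-1.54911, -0.8189, 1.38133)–(-1.10671, -0.8189, 1.9902)  len=0.7526
  (v21,v25,v5) [+-+] → (-1.10671, -0.8189, 1.9902)–(-0.8189, -0.8189, 2.08371)  len=0.3026
  (v22,v0,v26) [-+-] → (-0.8189, -0.8189, -2.08371)–(0, -0.8189, -2.19394)  len=0.8263
  (v25,v29,v5) [--+] → (0, -0.8189, 2.19394)–(-0.8189, -0.8189, 2.08371)  len=0.8263
  (v26,v0,v30) [-+-] → (0, -0.8189, -2.19394)–(0.8189, -0.8189, -2.08371)  len=0.8263
  (v29,v33,v5) [--+] → (0.8189, -0.8189, 2.08371)–(0, -0.8189, 2.19394)  len=0.8263
  (v30,v0,v1) [-++] → (0.8189, -0.8189, -2.08371)–(1.10671, -0.8189, -1.9902)  len=0.3026
  (v30,v1,v31) [-+-] → (1.10671, -0.8189, -1.9902)–(1.54911, -0.8189, -1.38133)  len=0.7526
  (v31,v1,v2) [-++] → (1.54911, -0.8189, -1.38133)–(2.00037, -0.8189, -0.7602)  len=0.7677
  (v31,v2,v32) [-+-] → (2.00037, -0.8189, -0.7602)–(2.00037, -0.8189, -0.00758224)  len=0.7526
  (v32,v2,v3) [-++] → (2.00037, -0.8189, -0.00758224)–(2.00037, -0.8189, 0.7602)  len=0.7678
  (v32,v3,v33) [-+-] → (2.00037, -0.8189, 0.7602)–(1.28458, -0.8189, 1.74538)  len=1.2178
  (v33,v3,v4) [-++] → (1.28458, -0.8189, 1.74538)–(1.10671, -0.8189, 1.9902)  len=0.3026
  (v33,v4,v5) [-++] → (1.10671, -0.8189, 1.9902)–(0.8189, -0.8189, 2.08371)  len=0.3026

Chained into 1 loop(s):
  loop 1: 20 segments, perimeter = 13.6379
Total perimeter = 13.638

loops=1 perimeter=13.638


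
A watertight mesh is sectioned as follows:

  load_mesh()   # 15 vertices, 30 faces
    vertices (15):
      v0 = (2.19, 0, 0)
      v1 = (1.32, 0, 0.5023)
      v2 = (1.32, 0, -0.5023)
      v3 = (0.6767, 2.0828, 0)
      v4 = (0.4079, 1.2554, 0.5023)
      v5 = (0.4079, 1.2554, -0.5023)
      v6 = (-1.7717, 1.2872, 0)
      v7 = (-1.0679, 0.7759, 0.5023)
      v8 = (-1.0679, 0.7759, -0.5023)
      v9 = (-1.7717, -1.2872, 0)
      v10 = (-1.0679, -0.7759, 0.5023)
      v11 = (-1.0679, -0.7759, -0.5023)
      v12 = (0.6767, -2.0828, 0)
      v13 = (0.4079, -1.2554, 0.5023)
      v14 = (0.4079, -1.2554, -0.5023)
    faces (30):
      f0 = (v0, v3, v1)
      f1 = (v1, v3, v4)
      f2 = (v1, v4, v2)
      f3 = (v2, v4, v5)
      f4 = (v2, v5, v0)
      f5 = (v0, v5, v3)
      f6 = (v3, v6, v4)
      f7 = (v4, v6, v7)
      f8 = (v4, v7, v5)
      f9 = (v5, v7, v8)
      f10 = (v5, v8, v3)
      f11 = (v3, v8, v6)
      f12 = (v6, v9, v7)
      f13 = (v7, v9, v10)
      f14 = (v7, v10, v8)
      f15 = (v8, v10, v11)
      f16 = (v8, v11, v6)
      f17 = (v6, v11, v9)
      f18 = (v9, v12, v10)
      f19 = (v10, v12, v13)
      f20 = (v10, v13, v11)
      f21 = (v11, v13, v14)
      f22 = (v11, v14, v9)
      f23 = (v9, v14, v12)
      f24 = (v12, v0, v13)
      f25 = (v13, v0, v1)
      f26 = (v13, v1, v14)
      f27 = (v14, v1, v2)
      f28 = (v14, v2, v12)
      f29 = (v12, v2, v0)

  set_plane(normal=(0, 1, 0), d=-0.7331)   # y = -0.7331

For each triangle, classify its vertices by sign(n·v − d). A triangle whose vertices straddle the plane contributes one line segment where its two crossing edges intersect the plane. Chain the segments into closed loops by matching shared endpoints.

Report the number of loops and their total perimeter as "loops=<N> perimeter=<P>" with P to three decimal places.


Straddling triangles (12 of 30):
  (v6,v9,v7) [+-+] → (-1.7717, -0.7331, 0)–(-1.58268, -0.7331, 0.134906)  len=0.2322
  (v7,v9,v10) [+--] → (-1.58268, -0.7331, 0.134906)–(-1.0679, -0.7331, 0.5023)  len=0.6324
  (v7,v10,v8) [+-+] → (-1.0679, -0.7331, 0.5023)–(-1.0679, -0.7331, 0.474592)  len=0.0277
  (v8,v10,v11) [+--] → (-1.0679, -0.7331, 0.474592)–(-1.0679, -0.7331, -0.5023)  len=0.9769
  (v8,v11,v6) [+-+] → (-1.0679, -0.7331, -0.5023)–(-1.0825, -0.7331, -0.49188)  len=0.0179
  (v6,v11,v9) [+--] → (-1.0825, -0.7331, -0.49188)–(-1.7717, -0.7331, 0)  len=0.8467
  (v12,v0,v13) [-+-] → (1.65735, -0.7331, 0)–(1.14933, -0.7331, 0.293322)  len=0.5866
  (v13,v0,v1) [-++] → (1.14933, -0.7331, 0.293322)–(0.787373, -0.7331, 0.5023)  len=0.4180
  (v13,v1,v14) [-+-] → (0.787373, -0.7331, 0.5023)–(0.787373, -0.7331, -0.0843435)  len=0.5866
  (v14,v1,v2) [-++] → (0.787373, -0.7331, -0.0843435)–(0.787373, -0.7331, -0.5023)  len=0.4180
  (v14,v2,v12) [-+-] → (0.787373, -0.7331, -0.5023)–(1.09357, -0.7331, -0.325501)  len=0.3536
  (v12,v2,v0) [-++] → (1.09357, -0.7331, -0.325501)–(1.65735, -0.7331, 0)  len=0.6510

Chained into 2 loop(s):
  loop 1: 6 segments, perimeter = 2.7339
  loop 2: 6 segments, perimeter = 3.0137
Total perimeter = 5.748

loops=2 perimeter=5.748


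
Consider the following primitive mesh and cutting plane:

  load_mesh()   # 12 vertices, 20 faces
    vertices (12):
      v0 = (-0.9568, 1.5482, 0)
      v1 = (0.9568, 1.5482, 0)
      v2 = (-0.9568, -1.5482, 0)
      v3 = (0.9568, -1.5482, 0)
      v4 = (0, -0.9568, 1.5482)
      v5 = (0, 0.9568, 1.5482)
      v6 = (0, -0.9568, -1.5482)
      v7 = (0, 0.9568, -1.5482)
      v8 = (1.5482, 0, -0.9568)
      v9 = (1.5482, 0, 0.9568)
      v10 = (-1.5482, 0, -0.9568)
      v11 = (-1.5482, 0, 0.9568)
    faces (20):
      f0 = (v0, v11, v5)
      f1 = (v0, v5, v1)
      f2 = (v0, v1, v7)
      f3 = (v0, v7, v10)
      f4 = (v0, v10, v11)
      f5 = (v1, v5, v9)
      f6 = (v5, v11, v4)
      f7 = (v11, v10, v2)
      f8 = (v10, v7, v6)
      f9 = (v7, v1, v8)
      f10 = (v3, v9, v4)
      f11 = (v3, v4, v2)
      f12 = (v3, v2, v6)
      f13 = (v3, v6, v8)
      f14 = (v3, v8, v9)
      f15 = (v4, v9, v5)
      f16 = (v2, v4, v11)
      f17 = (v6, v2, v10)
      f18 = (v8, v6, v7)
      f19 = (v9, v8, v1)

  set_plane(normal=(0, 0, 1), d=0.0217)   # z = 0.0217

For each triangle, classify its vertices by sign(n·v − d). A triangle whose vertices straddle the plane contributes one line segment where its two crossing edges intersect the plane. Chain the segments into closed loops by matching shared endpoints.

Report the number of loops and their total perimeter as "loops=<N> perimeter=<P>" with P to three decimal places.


Straddling triangles (10 of 20):
  (v0,v11,v5) [-++] → (-0.970213, 1.51309, 0.0217)–(-0.943389, 1.53991, 0.0217)  len=0.0379
  (v0,v5,v1) [-+-] → (-0.943389, 1.53991, 0.0217)–(0.943389, 1.53991, 0.0217)  len=1.8868
  (v0,v10,v11) [--+] → (-1.5482, 0, 0.0217)–(-0.970213, 1.51309, 0.0217)  len=1.6197
  (v1,v5,v9) [-++] → (0.943389, 1.53991, 0.0217)–(0.970213, 1.51309, 0.0217)  len=0.0379
  (v11,v10,v2) [+--] → (-1.5482, 0, 0.0217)–(-0.970213, -1.51309, 0.0217)  len=1.6197
  (v3,v9,v4) [-++] → (0.970213, -1.51309, 0.0217)–(0.943389, -1.53991, 0.0217)  len=0.0379
  (v3,v4,v2) [-+-] → (0.943389, -1.53991, 0.0217)–(-0.943389, -1.53991, 0.0217)  len=1.8868
  (v3,v8,v9) [--+] → (1.5482, 0, 0.0217)–(0.970213, -1.51309, 0.0217)  len=1.6197
  (v2,v4,v11) [-++] → (-0.943389, -1.53991, 0.0217)–(-0.970213, -1.51309, 0.0217)  len=0.0379
  (v9,v8,v1) [+--] → (1.5482, 0, 0.0217)–(0.970213, 1.51309, 0.0217)  len=1.6197

Chained into 1 loop(s):
  loop 1: 10 segments, perimeter = 10.4042
Total perimeter = 10.404

loops=1 perimeter=10.404


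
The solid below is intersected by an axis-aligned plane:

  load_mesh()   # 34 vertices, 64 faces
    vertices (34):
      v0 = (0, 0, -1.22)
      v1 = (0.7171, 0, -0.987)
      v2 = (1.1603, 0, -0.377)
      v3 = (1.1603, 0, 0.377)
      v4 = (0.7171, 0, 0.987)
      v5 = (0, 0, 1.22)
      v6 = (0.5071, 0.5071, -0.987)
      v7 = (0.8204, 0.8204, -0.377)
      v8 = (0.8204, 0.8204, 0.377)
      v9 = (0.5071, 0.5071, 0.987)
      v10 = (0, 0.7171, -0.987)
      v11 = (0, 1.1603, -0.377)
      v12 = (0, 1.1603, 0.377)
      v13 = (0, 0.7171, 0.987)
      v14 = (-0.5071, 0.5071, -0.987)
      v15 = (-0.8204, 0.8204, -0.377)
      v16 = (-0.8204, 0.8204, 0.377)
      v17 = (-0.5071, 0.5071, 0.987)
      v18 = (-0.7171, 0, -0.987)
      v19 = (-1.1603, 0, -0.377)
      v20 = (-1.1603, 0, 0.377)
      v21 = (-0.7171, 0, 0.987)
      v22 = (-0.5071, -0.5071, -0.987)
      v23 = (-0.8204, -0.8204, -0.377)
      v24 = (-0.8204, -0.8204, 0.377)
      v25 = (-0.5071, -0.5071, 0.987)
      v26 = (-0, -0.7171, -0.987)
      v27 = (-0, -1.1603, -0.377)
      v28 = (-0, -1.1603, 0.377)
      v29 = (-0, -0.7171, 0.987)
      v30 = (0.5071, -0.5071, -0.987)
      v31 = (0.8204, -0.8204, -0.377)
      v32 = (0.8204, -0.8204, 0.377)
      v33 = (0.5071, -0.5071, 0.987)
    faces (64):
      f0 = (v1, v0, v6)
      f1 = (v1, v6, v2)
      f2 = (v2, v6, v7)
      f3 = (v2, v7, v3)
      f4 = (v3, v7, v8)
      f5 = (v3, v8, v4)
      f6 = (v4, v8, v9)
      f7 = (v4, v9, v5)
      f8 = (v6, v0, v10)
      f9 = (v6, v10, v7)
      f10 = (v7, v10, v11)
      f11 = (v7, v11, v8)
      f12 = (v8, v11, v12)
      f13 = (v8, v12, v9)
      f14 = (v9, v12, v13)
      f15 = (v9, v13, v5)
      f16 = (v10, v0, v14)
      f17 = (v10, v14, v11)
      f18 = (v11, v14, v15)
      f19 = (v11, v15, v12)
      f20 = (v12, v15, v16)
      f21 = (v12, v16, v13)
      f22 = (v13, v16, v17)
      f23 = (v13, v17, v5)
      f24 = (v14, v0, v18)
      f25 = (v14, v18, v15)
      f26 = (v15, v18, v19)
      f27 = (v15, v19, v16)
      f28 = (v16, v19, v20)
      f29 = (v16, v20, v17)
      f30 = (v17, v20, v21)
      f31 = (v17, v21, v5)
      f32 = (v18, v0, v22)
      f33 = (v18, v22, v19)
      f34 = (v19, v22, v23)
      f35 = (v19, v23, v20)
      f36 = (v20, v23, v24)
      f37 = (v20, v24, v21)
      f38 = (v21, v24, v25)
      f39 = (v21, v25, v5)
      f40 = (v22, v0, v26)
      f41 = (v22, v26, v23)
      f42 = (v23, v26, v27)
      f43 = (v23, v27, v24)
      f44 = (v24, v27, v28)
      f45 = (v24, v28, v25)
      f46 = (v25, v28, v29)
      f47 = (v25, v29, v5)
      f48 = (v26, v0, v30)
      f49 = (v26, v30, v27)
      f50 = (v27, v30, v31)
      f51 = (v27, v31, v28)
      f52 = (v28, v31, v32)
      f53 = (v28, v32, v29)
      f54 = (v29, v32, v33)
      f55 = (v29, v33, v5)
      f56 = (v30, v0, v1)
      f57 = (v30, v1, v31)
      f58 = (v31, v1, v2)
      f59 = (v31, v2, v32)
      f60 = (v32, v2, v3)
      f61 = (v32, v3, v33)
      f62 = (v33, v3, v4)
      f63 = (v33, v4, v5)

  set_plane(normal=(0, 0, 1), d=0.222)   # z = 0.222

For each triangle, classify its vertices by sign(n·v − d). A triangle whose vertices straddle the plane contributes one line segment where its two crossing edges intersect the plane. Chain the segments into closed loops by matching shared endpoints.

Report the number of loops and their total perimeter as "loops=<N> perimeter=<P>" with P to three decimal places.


loops=1 perimeter=7.104

Straddling triangles (16 of 64):
  (v2,v7,v3) [--+] → (1.09043, 0.16865, 0.222)–(1.1603, 0, 0.222)  len=0.1826
  (v3,v7,v8) [+-+] → (1.09043, 0.16865, 0.222)–(0.8204, 0.8204, 0.222)  len=0.7055
  (v7,v11,v8) [--+] → (0.65175, 0.890273, 0.222)–(0.8204, 0.8204, 0.222)  len=0.1826
  (v8,v11,v12) [+-+] → (0.65175, 0.890273, 0.222)–(0, 1.1603, 0.222)  len=0.7055
  (v11,v15,v12) [--+] → (-0.16865, 1.09043, 0.222)–(0, 1.1603, 0.222)  len=0.1826
  (v12,v15,v16) [+-+] → (-0.16865, 1.09043, 0.222)–(-0.8204, 0.8204, 0.222)  len=0.7055
  (v15,v19,v16) [--+] → (-0.890273, 0.65175, 0.222)–(-0.8204, 0.8204, 0.222)  len=0.1826
  (v16,v19,v20) [+-+] → (-0.890273, 0.65175, 0.222)–(-1.1603, 0, 0.222)  len=0.7055
  (v19,v23,v20) [--+] → (-1.09043, -0.16865, 0.222)–(-1.1603, 0, 0.222)  len=0.1826
  (v20,v23,v24) [+-+] → (-1.09043, -0.16865, 0.222)–(-0.8204, -0.8204, 0.222)  len=0.7055
  (v23,v27,v24) [--+] → (-0.65175, -0.890273, 0.222)–(-0.8204, -0.8204, 0.222)  len=0.1826
  (v24,v27,v28) [+-+] → (-0.65175, -0.890273, 0.222)–(0, -1.1603, 0.222)  len=0.7055
  (v27,v31,v28) [--+] → (0.16865, -1.09043, 0.222)–(0, -1.1603, 0.222)  len=0.1826
  (v28,v31,v32) [+-+] → (0.16865, -1.09043, 0.222)–(0.8204, -0.8204, 0.222)  len=0.7055
  (v31,v2,v32) [--+] → (0.890273, -0.65175, 0.222)–(0.8204, -0.8204, 0.222)  len=0.1826
  (v32,v2,v3) [+-+] → (0.890273, -0.65175, 0.222)–(1.1603, 0, 0.222)  len=0.7055

Chained into 1 loop(s):
  loop 1: 16 segments, perimeter = 7.1042
Total perimeter = 7.104


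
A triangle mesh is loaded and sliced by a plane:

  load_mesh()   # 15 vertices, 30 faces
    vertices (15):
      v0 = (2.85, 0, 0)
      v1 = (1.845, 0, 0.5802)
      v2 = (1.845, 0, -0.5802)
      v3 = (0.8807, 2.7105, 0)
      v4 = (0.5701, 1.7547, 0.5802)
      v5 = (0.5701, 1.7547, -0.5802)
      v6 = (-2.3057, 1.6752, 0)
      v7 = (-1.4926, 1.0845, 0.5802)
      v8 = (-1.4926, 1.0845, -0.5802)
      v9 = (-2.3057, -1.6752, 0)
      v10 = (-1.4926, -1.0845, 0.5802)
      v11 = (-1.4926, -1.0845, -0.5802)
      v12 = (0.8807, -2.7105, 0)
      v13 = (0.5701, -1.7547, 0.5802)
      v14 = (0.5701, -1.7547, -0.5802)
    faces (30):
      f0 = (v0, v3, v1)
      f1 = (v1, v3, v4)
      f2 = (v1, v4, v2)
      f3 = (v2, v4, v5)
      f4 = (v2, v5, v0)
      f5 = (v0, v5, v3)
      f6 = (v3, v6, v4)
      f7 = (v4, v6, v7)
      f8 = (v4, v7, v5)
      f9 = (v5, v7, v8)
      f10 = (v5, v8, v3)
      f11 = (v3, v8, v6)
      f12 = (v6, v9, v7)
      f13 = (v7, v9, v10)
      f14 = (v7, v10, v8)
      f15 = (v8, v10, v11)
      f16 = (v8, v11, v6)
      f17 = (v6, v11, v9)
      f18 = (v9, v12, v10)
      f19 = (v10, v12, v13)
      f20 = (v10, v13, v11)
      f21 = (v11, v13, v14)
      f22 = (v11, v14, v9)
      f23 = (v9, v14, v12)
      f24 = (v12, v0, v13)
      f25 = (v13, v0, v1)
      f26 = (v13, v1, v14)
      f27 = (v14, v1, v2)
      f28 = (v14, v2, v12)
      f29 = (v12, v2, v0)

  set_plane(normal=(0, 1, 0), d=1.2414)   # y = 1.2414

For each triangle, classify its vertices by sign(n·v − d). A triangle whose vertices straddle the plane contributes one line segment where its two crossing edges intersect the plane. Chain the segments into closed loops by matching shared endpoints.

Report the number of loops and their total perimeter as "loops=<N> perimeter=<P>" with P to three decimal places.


loops=2 perimeter=7.540

Straddling triangles (14 of 30):
  (v0,v3,v1) [-+-] → (1.94807, 1.2414, 0)–(1.40335, 1.2414, 0.31447)  len=0.6290
  (v1,v3,v4) [-++] → (1.40335, 1.2414, 0.31447)–(0.943045, 1.2414, 0.5802)  len=0.5315
  (v1,v4,v2) [-+-] → (0.943045, 1.2414, 0.5802)–(0.943045, 1.2414, 0.24075)  len=0.3395
  (v2,v4,v5) [-++] → (0.943045, 1.2414, 0.24075)–(0.943045, 1.2414, -0.5802)  len=0.8209
  (v2,v5,v0) [-+-] → (0.943045, 1.2414, -0.5802)–(1.23704, 1.2414, -0.410475)  len=0.3395
  (v0,v5,v3) [-++] → (1.23704, 1.2414, -0.410475)–(1.94807, 1.2414, 0)  len=0.8210
  (v4,v6,v7) [++-] → (-1.70857, 1.2414, 0.426089)–(-1.0097, 1.2414, 0.5802)  len=0.7157
  (v4,v7,v5) [+-+] → (-1.0097, 1.2414, 0.5802)–(-1.0097, 1.2414, 0.30854)  len=0.2717
  (v5,v7,v8) [+--] → (-1.0097, 1.2414, 0.30854)–(-1.0097, 1.2414, -0.5802)  len=0.8887
  (v5,v8,v3) [+-+] → (-1.0097, 1.2414, -0.5802)–(-1.26359, 1.2414, -0.524214)  len=0.2600
  (v3,v8,v6) [+-+] → (-1.26359, 1.2414, -0.524214)–(-1.70857, 1.2414, -0.426089)  len=0.4557
  (v6,v9,v7) [+--] → (-2.3057, 1.2414, 0)–(-1.70857, 1.2414, 0.426089)  len=0.7336
  (v8,v11,v6) [--+] → (-2.17789, 1.2414, -0.0912022)–(-1.70857, 1.2414, -0.426089)  len=0.5765
  (v6,v11,v9) [+--] → (-2.17789, 1.2414, -0.0912022)–(-2.3057, 1.2414, 0)  len=0.1570

Chained into 2 loop(s):
  loop 1: 6 segments, perimeter = 3.4813
  loop 2: 8 segments, perimeter = 4.0588
Total perimeter = 7.540
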